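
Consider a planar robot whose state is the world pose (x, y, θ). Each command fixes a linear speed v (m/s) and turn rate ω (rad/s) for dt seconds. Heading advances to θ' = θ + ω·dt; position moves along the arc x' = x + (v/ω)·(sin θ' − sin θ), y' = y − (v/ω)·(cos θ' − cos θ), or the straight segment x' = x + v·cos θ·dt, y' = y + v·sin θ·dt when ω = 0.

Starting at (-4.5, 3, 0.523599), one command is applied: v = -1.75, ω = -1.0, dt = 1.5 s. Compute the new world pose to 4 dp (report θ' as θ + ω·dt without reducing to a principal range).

(-6.8249, 3.5355, -0.9764)

θ' = 0.5236 + -1.0·1.5 = -0.9764
R = v/ω = -1.75/-1.0 = 1.7500
x' = -4.5 + 1.7500·(sin -0.9764 − sin 0.5236) = -6.8249
y' = 3 − 1.7500·(cos -0.9764 − cos 0.5236) = 3.5355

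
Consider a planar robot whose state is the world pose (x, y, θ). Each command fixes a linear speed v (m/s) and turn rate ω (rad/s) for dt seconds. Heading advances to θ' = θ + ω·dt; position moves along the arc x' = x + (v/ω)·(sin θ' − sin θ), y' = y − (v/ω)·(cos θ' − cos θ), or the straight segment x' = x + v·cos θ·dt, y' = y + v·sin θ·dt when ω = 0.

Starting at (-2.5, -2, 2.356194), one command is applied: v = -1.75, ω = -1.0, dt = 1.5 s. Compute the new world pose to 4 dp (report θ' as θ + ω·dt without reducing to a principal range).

(-2.4156, -4.3842, 0.8562)

θ' = 2.3562 + -1.0·1.5 = 0.8562
R = v/ω = -1.75/-1.0 = 1.7500
x' = -2.5 + 1.7500·(sin 0.8562 − sin 2.3562) = -2.4156
y' = -2 − 1.7500·(cos 0.8562 − cos 2.3562) = -4.3842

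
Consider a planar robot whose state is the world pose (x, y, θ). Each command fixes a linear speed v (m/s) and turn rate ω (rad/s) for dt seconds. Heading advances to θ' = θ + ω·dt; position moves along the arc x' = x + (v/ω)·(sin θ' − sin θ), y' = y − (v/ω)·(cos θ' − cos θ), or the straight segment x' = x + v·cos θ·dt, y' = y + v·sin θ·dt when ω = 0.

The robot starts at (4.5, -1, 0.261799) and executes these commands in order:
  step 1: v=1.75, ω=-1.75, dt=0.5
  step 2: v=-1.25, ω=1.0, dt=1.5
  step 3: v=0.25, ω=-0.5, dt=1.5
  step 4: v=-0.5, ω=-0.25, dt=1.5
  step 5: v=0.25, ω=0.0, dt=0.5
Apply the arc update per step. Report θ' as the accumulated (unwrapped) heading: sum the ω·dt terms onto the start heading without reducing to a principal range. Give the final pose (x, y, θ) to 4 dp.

(3.3423, -1.1928, -0.2382)

step 1: θ'=-0.6132 (R=-1.0000) → pose (5.3343, -1.1481, -0.6132)
step 2: θ'=0.8868 (R=-1.2500) → pose (3.6461, -1.3805, 0.8868)
step 3: θ'=0.1368 (R=-0.5000) → pose (3.9655, -1.2011, 0.1368)
step 4: θ'=-0.2382 (R=2.0000) → pose (3.2208, -1.1633, -0.2382)
step 5: θ'=-0.2382 (straight) → pose (3.3423, -1.1928, -0.2382)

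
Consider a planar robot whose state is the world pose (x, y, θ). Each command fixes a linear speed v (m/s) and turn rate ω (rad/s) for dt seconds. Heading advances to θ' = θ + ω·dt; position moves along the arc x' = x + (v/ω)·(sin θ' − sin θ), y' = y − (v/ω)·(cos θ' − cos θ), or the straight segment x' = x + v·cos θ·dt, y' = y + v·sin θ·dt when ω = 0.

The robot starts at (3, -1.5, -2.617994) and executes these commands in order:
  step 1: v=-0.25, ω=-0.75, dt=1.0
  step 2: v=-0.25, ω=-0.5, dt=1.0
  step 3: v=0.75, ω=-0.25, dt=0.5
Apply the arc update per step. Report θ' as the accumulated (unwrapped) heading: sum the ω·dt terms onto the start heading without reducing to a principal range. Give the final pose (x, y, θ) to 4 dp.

(3.1973, -1.3114, -3.9930)

step 1: θ'=-3.3680 (R=0.3333) → pose (3.2415, -1.4638, -3.3680)
step 2: θ'=-3.8680 (R=0.5000) → pose (3.4613, -1.5773, -3.8680)
step 3: θ'=-3.9930 (R=-3.0000) → pose (3.1973, -1.3114, -3.9930)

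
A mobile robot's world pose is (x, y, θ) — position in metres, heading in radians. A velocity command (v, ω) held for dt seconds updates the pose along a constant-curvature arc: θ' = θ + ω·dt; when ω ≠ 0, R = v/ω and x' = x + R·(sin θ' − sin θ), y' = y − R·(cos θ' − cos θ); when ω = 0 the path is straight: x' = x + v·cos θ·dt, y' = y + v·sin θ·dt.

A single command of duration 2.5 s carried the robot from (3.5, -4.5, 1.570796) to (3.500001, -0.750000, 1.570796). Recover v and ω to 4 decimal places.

v = 1.5000, ω = 0.0000

Δθ = 1.570796 − 1.570796 = 0.000000
ω = Δθ/dt = 0.000000/2.5 = 0.0000
ω = 0 → v = (Δx·cos θ + Δy·sin θ)/dt = 1.5000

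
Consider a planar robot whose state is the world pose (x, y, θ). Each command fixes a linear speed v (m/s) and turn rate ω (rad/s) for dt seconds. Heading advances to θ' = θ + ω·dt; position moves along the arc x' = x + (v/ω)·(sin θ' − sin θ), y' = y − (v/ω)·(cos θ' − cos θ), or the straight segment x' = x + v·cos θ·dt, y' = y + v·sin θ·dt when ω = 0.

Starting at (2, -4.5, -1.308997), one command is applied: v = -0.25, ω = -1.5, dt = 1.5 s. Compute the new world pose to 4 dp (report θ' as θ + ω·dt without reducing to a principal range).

(2.2286, -4.3045, -3.5590)

θ' = -1.3090 + -1.5·1.5 = -3.5590
R = v/ω = -0.25/-1.5 = 0.1667
x' = 2 + 0.1667·(sin -3.5590 − sin -1.3090) = 2.2286
y' = -4.5 − 0.1667·(cos -3.5590 − cos -1.3090) = -4.3045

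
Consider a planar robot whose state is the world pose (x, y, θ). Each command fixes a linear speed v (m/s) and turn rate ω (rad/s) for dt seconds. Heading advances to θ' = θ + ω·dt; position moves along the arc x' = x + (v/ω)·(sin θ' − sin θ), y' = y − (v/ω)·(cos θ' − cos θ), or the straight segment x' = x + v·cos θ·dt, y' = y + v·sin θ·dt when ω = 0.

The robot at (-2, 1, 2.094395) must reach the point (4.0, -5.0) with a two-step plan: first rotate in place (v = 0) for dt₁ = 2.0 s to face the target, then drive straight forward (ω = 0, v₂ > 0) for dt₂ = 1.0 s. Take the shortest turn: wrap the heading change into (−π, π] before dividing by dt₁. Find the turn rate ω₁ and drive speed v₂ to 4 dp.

heading to target = atan2(-5−1, 4−-2) = -0.7854
Δθ = wrap(-0.7854 − 2.0944) = -2.8798; ω₁ = Δθ/dt₁ = -1.4399
distance = √((4−-2)² + (-5−1)²) = 8.4853; v₂ = distance/dt₂ = 8.4853

ω₁ = -1.4399, v₂ = 8.4853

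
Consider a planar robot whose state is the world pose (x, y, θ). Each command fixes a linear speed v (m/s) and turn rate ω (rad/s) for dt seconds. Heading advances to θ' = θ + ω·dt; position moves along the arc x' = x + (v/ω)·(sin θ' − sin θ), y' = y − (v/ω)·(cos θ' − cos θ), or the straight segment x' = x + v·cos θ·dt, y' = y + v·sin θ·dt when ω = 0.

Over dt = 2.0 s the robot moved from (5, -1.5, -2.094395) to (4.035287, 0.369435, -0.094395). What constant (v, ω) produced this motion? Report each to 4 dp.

Δθ = -0.094395 − -2.094395 = 2.000000
ω = Δθ/dt = 2.000000/2.0 = 1.0000
R = −Δy/(cos θ' − cos θ) = -1.2500
v = R·ω = -1.2500·1.0000 = -1.2500

v = -1.2500, ω = 1.0000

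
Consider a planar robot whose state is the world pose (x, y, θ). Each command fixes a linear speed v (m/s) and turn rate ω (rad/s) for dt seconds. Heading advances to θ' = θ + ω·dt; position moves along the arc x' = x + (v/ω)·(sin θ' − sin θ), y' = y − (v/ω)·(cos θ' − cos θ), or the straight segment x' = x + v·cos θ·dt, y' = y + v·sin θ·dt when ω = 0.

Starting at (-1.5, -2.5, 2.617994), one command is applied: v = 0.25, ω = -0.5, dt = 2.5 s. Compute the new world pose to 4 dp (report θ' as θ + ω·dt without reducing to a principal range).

θ' = 2.6180 + -0.5·2.5 = 1.3680
R = v/ω = 0.25/-0.5 = -0.5000
x' = -1.5 + -0.5000·(sin 1.3680 − sin 2.6180) = -1.7398
y' = -2.5 − -0.5000·(cos 1.3680 − cos 2.6180) = -1.9663

(-1.7398, -1.9663, 1.3680)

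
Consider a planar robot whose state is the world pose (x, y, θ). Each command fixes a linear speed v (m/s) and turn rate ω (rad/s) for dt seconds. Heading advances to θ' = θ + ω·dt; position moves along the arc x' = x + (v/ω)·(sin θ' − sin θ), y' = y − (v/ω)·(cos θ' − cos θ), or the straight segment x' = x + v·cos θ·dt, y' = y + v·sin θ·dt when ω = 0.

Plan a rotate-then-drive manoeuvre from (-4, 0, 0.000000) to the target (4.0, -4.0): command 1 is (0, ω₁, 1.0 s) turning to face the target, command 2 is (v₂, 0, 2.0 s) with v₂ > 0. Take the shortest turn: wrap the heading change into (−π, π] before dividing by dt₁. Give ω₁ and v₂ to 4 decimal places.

heading to target = atan2(-4−0, 4−-4) = -0.4636
Δθ = wrap(-0.4636 − 0.0000) = -0.4636; ω₁ = Δθ/dt₁ = -0.4636
distance = √((4−-4)² + (-4−0)²) = 8.9443; v₂ = distance/dt₂ = 4.4721

ω₁ = -0.4636, v₂ = 4.4721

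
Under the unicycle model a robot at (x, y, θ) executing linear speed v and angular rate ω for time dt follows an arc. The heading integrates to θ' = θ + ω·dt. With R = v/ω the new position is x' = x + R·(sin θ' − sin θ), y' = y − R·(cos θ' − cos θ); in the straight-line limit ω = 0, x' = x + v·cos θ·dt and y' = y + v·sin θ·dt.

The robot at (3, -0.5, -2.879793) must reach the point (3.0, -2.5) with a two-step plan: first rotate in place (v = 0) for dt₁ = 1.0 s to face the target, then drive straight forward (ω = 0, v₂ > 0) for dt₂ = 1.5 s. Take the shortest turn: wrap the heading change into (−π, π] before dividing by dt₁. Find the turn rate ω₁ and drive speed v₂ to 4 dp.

ω₁ = 1.3090, v₂ = 1.3333

heading to target = atan2(-2.5−-0.5, 3−3) = -1.5708
Δθ = wrap(-1.5708 − -2.8798) = 1.3090; ω₁ = Δθ/dt₁ = 1.3090
distance = √((3−3)² + (-2.5−-0.5)²) = 2.0000; v₂ = distance/dt₂ = 1.3333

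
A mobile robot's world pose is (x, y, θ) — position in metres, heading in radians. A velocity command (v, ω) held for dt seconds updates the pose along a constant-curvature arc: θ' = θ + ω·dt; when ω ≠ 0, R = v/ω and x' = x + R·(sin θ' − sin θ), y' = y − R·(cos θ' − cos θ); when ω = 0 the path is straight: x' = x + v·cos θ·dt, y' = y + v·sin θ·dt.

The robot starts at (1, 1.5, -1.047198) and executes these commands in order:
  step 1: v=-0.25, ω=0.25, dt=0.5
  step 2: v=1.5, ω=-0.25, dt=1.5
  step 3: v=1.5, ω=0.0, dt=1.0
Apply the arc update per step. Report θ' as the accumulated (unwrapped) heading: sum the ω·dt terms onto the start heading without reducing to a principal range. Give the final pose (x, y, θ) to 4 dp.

step 1: θ'=-0.9222 (R=-1.0000) → pose (0.9309, 1.6041, -0.9222)
step 2: θ'=-1.2972 (R=-6.0000) → pose (1.9261, -0.3992, -1.2972)
step 3: θ'=-1.2972 (straight) → pose (2.3314, -1.8434, -1.2972)

(2.3314, -1.8434, -1.2972)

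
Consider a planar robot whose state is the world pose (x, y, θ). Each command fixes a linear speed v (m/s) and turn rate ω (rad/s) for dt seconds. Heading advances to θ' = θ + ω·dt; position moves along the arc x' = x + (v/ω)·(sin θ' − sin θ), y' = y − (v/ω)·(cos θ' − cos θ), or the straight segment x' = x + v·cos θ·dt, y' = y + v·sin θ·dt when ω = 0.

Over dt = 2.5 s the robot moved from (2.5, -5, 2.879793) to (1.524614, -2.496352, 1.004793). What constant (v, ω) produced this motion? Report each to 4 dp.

v = 1.2500, ω = -0.7500

Δθ = 1.004793 − 2.879793 = -1.875000
ω = Δθ/dt = -1.875000/2.5 = -0.7500
R = −Δy/(cos θ' − cos θ) = -1.6667
v = R·ω = -1.6667·-0.7500 = 1.2500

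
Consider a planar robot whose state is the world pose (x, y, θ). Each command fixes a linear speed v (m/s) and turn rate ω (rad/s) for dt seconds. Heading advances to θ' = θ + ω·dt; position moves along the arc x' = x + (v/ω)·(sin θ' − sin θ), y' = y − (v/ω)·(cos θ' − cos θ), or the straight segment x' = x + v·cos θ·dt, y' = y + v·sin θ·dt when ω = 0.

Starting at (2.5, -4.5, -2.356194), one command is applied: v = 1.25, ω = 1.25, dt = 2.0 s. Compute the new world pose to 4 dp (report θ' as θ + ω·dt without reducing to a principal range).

(3.3504, -6.1968, 0.1438)

θ' = -2.3562 + 1.25·2.0 = 0.1438
R = v/ω = 1.25/1.25 = 1.0000
x' = 2.5 + 1.0000·(sin 0.1438 − sin -2.3562) = 3.3504
y' = -4.5 − 1.0000·(cos 0.1438 − cos -2.3562) = -6.1968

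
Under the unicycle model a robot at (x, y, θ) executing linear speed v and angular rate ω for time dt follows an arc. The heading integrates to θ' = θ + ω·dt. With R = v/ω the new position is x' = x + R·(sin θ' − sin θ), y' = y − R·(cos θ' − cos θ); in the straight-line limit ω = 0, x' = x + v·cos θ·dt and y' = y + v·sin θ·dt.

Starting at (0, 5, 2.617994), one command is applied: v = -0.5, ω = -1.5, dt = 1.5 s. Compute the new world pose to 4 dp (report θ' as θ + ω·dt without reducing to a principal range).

θ' = 2.6180 + -1.5·1.5 = 0.3680
R = v/ω = -0.5/-1.5 = 0.3333
x' = 0 + 0.3333·(sin 0.3680 − sin 2.6180) = -0.0468
y' = 5 − 0.3333·(cos 0.3680 − cos 2.6180) = 4.4003

(-0.0468, 4.4003, 0.3680)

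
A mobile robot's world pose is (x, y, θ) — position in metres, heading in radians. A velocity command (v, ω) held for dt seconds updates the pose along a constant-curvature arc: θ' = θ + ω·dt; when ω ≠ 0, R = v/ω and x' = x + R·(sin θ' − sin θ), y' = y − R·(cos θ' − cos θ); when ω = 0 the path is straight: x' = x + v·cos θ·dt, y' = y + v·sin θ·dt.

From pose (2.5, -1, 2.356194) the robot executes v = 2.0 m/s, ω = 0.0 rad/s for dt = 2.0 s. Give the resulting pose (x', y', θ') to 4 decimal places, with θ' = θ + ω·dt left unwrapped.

θ' = 2.3562 + 0.0·2.0 = 2.3562
ω = 0 → straight: x' = 2.5 + 2.0·cos(2.3562)·2.0 = -0.3284
y' = -1 + 2.0·sin(2.3562)·2.0 = 1.8284

(-0.3284, 1.8284, 2.3562)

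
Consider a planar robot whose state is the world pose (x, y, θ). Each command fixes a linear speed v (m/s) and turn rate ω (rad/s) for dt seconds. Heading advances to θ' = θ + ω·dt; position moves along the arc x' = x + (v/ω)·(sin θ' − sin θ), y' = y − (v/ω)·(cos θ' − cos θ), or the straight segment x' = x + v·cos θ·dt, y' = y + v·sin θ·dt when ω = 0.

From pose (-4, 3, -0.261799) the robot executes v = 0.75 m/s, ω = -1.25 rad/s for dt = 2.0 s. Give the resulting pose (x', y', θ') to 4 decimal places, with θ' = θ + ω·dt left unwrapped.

θ' = -0.2618 + -1.25·2.0 = -2.7618
R = v/ω = 0.75/-1.25 = -0.6000
x' = -4 + -0.6000·(sin -2.7618 − sin -0.2618) = -3.9329
y' = 3 − -0.6000·(cos -2.7618 − cos -0.2618) = 1.8632

(-3.9329, 1.8632, -2.7618)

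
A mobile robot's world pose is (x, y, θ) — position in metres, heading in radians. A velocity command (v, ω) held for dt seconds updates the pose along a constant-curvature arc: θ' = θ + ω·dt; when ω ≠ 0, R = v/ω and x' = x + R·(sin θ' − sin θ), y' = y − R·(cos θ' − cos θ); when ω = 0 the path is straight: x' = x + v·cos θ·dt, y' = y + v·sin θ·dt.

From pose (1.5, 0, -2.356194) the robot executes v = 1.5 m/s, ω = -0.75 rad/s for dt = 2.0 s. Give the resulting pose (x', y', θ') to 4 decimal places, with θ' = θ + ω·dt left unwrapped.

θ' = -2.3562 + -0.75·2.0 = -3.8562
R = v/ω = 1.5/-0.75 = -2.0000
x' = 1.5 + -2.0000·(sin -3.8562 − sin -2.3562) = -1.2248
y' = 0 − -2.0000·(cos -3.8562 − cos -2.3562) = -0.0965

(-1.2248, -0.0965, -3.8562)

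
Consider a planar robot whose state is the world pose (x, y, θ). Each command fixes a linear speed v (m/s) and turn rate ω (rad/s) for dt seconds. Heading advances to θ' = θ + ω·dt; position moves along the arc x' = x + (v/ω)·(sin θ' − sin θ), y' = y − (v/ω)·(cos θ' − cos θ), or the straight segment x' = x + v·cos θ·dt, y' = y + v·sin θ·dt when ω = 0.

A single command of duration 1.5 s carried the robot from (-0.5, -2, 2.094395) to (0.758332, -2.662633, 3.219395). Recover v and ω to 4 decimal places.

v = -1.0000, ω = 0.7500

Δθ = 3.219395 − 2.094395 = 1.125000
ω = Δθ/dt = 1.125000/1.5 = 0.7500
R = Δx/(sin θ' − sin θ) = -1.3333
v = R·ω = -1.3333·0.7500 = -1.0000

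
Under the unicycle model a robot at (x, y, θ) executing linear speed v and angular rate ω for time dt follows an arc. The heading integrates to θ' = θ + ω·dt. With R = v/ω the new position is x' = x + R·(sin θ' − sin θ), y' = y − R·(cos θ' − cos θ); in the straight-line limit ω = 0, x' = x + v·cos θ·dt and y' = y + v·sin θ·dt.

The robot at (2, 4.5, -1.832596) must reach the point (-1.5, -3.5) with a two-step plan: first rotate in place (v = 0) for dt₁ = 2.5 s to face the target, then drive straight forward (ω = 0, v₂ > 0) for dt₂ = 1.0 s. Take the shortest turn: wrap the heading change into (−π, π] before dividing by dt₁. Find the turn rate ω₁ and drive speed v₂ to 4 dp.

heading to target = atan2(-3.5−4.5, -1.5−2) = -1.9832
Δθ = wrap(-1.9832 − -1.8326) = -0.1506; ω₁ = Δθ/dt₁ = -0.0602
distance = √((-1.5−2)² + (-3.5−4.5)²) = 8.7321; v₂ = distance/dt₂ = 8.7321

ω₁ = -0.0602, v₂ = 8.7321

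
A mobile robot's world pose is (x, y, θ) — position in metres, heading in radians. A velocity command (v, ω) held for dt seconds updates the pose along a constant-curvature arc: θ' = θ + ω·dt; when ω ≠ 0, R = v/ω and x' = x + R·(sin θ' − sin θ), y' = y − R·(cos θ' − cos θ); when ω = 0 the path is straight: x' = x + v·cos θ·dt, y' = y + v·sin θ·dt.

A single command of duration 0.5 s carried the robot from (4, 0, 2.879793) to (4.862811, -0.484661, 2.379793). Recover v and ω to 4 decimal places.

Δθ = 2.379793 − 2.879793 = -0.500000
ω = Δθ/dt = -0.500000/0.5 = -1.0000
R = Δx/(sin θ' − sin θ) = 2.0000
v = R·ω = 2.0000·-1.0000 = -2.0000

v = -2.0000, ω = -1.0000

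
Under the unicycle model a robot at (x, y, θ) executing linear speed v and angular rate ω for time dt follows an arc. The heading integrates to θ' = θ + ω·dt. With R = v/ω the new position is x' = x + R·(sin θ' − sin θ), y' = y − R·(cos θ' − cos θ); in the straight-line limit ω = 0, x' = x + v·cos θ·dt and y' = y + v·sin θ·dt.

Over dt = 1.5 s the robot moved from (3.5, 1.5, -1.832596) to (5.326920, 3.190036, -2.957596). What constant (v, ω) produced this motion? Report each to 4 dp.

v = -1.7500, ω = -0.7500

Δθ = -2.957596 − -1.832596 = -1.125000
ω = Δθ/dt = -1.125000/1.5 = -0.7500
R = Δx/(sin θ' − sin θ) = 2.3333
v = R·ω = 2.3333·-0.7500 = -1.7500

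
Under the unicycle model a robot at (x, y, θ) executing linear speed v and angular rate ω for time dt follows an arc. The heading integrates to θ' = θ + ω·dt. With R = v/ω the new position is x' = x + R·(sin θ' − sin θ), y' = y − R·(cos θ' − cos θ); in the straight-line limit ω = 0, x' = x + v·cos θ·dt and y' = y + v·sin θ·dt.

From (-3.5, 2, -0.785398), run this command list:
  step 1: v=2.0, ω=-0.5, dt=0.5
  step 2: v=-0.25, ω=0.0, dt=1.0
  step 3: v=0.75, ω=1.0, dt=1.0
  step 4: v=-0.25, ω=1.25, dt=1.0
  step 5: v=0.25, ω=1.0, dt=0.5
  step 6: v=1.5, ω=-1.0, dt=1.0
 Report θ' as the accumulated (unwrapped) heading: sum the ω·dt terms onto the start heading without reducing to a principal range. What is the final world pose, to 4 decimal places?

(-2.0771, 2.4013, 0.7146)

step 1: θ'=-1.0354 (R=-4.0000) → pose (-2.8882, 1.2123, -1.0354)
step 2: θ'=-1.0354 (straight) → pose (-3.0157, 1.4273, -1.0354)
step 3: θ'=-0.0354 (R=0.7500) → pose (-2.3972, 1.0604, -0.0354)
step 4: θ'=1.2146 (R=-0.2000) → pose (-2.5917, 0.9303, 1.2146)
step 5: θ'=1.7146 (R=0.2500) → pose (-2.5786, 1.0533, 1.7146)
step 6: θ'=0.7146 (R=-1.5000) → pose (-2.0771, 2.4013, 0.7146)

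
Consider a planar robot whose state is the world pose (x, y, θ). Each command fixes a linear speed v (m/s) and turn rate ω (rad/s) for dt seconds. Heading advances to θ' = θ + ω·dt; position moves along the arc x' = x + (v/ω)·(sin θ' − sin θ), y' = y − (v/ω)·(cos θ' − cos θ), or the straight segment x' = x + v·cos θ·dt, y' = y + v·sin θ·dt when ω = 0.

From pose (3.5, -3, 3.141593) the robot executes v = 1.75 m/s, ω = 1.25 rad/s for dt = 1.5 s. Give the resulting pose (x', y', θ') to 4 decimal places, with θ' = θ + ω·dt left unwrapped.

(2.1643, -4.8193, 5.0166)

θ' = 3.1416 + 1.25·1.5 = 5.0166
R = v/ω = 1.75/1.25 = 1.4000
x' = 3.5 + 1.4000·(sin 5.0166 − sin 3.1416) = 2.1643
y' = -3 − 1.4000·(cos 5.0166 − cos 3.1416) = -4.8193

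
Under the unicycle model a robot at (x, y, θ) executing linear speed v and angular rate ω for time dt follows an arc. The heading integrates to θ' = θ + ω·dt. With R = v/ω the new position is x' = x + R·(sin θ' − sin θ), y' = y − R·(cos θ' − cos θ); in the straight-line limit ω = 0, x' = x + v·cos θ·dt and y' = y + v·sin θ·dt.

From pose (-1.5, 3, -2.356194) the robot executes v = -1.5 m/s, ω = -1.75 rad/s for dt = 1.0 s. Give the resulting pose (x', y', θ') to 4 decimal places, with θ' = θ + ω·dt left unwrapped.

θ' = -2.3562 + -1.75·1.0 = -4.1062
R = v/ω = -1.5/-1.75 = 0.8571
x' = -1.5 + 0.8571·(sin -4.1062 − sin -2.3562) = -0.1895
y' = 3 − 0.8571·(cos -4.1062 − cos -2.3562) = 2.8823

(-0.1895, 2.8823, -4.1062)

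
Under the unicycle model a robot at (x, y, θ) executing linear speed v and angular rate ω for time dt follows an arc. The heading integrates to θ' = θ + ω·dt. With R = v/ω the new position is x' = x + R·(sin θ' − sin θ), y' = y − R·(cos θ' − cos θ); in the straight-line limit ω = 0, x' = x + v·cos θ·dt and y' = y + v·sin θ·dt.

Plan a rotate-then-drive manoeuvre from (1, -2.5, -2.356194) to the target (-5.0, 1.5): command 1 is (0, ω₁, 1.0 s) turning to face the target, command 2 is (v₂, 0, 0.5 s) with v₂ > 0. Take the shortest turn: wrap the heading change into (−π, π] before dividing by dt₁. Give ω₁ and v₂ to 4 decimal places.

heading to target = atan2(1.5−-2.5, -5−1) = 2.5536
Δθ = wrap(2.5536 − -2.3562) = -1.3734; ω₁ = Δθ/dt₁ = -1.3734
distance = √((-5−1)² + (1.5−-2.5)²) = 7.2111; v₂ = distance/dt₂ = 14.4222

ω₁ = -1.3734, v₂ = 14.4222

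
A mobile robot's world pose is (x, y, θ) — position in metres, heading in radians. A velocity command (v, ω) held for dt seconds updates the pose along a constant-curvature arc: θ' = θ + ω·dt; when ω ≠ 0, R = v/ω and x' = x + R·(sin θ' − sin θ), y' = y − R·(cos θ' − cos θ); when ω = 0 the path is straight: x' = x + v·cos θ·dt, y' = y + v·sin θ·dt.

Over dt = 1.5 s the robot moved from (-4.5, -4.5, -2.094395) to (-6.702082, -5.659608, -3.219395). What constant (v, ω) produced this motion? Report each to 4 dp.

Δθ = -3.219395 − -2.094395 = -1.125000
ω = Δθ/dt = -1.125000/1.5 = -0.7500
R = Δx/(sin θ' − sin θ) = -2.3333
v = R·ω = -2.3333·-0.7500 = 1.7500

v = 1.7500, ω = -0.7500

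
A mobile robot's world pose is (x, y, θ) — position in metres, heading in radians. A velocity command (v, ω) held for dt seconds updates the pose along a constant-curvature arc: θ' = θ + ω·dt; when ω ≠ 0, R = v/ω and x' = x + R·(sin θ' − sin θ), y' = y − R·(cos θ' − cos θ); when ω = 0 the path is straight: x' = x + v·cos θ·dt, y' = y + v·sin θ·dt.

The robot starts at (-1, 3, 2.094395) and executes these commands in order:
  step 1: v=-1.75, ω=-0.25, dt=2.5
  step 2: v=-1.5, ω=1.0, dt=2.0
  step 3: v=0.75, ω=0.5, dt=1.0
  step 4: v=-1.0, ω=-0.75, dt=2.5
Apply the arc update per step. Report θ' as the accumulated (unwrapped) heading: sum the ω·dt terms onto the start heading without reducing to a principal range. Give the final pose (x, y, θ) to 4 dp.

step 1: θ'=1.4694 (R=7.0000) → pose (-0.0981, -1.2086, 1.4694)
step 2: θ'=3.4694 (R=-1.5000) → pose (1.8771, -2.7806, 3.4694)
step 3: θ'=3.9694 (R=1.5000) → pose (1.2554, -3.1859, 3.9694)
step 4: θ'=2.0944 (R=1.3333) → pose (3.3920, -3.4213, 2.0944)

(3.3920, -3.4213, 2.0944)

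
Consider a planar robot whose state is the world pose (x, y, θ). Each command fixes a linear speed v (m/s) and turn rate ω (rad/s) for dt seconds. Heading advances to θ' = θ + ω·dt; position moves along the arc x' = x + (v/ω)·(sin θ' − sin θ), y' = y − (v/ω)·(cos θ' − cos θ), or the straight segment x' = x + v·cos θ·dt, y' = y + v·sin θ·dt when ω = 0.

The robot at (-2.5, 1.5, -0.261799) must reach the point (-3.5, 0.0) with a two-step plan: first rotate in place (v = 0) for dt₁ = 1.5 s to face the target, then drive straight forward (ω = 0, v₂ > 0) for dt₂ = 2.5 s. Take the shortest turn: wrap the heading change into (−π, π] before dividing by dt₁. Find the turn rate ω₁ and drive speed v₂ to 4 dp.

heading to target = atan2(0−1.5, -3.5−-2.5) = -2.1588
Δθ = wrap(-2.1588 − -0.2618) = -1.8970; ω₁ = Δθ/dt₁ = -1.2647
distance = √((-3.5−-2.5)² + (0−1.5)²) = 1.8028; v₂ = distance/dt₂ = 0.7211

ω₁ = -1.2647, v₂ = 0.7211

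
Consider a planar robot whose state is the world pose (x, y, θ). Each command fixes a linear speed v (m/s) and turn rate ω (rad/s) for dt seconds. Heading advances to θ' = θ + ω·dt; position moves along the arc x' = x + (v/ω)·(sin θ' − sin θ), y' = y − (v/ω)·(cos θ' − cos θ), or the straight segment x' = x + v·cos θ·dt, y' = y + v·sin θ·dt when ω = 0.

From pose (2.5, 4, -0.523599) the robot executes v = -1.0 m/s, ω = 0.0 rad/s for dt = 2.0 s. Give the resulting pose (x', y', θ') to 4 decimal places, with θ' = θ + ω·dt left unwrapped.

θ' = -0.5236 + 0.0·2.0 = -0.5236
ω = 0 → straight: x' = 2.5 + -1.0·cos(-0.5236)·2.0 = 0.7679
y' = 4 + -1.0·sin(-0.5236)·2.0 = 5.0000

(0.7679, 5.0000, -0.5236)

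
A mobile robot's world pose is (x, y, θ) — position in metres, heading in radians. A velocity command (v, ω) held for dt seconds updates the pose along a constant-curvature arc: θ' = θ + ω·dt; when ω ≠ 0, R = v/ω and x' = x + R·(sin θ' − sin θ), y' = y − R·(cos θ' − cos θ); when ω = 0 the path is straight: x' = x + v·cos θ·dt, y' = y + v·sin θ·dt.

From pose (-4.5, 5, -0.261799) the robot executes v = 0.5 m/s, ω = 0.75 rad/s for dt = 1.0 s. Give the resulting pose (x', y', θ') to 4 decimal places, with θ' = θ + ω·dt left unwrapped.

(-4.0148, 5.0552, 0.4882)

θ' = -0.2618 + 0.75·1.0 = 0.4882
R = v/ω = 0.5/0.75 = 0.6667
x' = -4.5 + 0.6667·(sin 0.4882 − sin -0.2618) = -4.0148
y' = 5 − 0.6667·(cos 0.4882 − cos -0.2618) = 5.0552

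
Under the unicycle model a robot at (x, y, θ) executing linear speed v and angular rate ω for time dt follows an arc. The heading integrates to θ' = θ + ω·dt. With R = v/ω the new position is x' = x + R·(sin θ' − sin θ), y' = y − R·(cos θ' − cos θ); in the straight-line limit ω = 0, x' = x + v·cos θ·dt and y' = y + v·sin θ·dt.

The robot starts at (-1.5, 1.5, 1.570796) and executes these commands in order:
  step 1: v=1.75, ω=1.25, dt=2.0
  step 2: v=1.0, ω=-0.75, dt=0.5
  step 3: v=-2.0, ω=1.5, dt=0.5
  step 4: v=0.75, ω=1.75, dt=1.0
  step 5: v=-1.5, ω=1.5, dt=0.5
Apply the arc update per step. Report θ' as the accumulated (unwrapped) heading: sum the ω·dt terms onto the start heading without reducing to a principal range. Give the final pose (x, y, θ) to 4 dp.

step 1: θ'=4.0708 (R=1.4000) → pose (-4.0216, 2.3379, 4.0708)
step 2: θ'=3.6958 (R=-1.3333) → pose (-4.3881, 2.0021, 3.6958)
step 3: θ'=4.4458 (R=-1.3333) → pose (-3.8036, 2.7846, 4.4458)
step 4: θ'=6.1958 (R=0.4286) → pose (-3.4275, 2.2447, 6.1958)
step 5: θ'=6.9458 (R=-1.0000) → pose (-4.1300, 2.0369, 6.9458)

(-4.1300, 2.0369, 6.9458)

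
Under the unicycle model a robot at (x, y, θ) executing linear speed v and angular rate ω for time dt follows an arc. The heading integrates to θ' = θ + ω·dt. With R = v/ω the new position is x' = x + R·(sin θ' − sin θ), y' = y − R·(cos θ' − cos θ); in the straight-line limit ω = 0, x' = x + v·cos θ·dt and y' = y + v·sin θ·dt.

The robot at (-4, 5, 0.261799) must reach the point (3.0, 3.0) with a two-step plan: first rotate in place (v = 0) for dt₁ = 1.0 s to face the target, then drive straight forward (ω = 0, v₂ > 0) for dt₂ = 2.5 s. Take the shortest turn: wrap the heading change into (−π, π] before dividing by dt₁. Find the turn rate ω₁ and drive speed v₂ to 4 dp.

heading to target = atan2(3−5, 3−-4) = -0.2783
Δθ = wrap(-0.2783 − 0.2618) = -0.5401; ω₁ = Δθ/dt₁ = -0.5401
distance = √((3−-4)² + (3−5)²) = 7.2801; v₂ = distance/dt₂ = 2.9120

ω₁ = -0.5401, v₂ = 2.9120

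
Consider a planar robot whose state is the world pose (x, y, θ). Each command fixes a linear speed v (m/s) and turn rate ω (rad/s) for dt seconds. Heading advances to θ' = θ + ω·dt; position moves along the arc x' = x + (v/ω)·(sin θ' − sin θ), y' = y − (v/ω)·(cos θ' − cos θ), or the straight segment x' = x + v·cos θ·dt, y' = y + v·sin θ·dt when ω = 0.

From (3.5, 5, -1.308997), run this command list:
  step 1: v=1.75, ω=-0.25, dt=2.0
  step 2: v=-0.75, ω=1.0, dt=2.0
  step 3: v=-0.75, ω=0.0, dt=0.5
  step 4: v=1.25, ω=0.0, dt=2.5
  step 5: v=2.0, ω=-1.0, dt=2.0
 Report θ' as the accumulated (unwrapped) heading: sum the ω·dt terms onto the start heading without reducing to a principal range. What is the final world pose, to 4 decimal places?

step 1: θ'=-1.8090 (R=-7.0000) → pose (3.5409, 1.5366, -1.8090)
step 2: θ'=0.1910 (R=-0.7500) → pose (2.6697, 2.4499, 0.1910)
step 3: θ'=0.1910 (straight) → pose (2.3015, 2.3787, 0.1910)
step 4: θ'=0.1910 (straight) → pose (5.3697, 2.9720, 0.1910)
step 5: θ'=-1.8090 (R=-2.0000) → pose (7.6929, 0.5364, -1.8090)

(7.6929, 0.5364, -1.8090)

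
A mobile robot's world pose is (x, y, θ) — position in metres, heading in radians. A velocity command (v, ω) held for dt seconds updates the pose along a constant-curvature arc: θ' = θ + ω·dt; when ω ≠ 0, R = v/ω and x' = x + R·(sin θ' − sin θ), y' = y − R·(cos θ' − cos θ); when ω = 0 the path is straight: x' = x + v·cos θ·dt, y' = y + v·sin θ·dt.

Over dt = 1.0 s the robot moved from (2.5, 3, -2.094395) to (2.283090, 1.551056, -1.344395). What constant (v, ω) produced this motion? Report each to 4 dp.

v = 1.5000, ω = 0.7500

Δθ = -1.344395 − -2.094395 = 0.750000
ω = Δθ/dt = 0.750000/1.0 = 0.7500
R = −Δy/(cos θ' − cos θ) = 2.0000
v = R·ω = 2.0000·0.7500 = 1.5000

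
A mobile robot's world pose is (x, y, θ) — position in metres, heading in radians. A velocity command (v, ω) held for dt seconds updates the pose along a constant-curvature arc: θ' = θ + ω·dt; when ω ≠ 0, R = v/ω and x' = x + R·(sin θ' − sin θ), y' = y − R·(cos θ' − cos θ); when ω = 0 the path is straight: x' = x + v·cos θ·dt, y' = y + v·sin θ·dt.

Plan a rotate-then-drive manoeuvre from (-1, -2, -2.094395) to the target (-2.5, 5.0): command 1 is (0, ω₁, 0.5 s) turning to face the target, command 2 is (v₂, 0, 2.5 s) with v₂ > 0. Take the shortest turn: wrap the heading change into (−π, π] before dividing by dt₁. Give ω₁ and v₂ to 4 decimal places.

ω₁ = -4.8138, v₂ = 2.8636

heading to target = atan2(5−-2, -2.5−-1) = 1.7819
Δθ = wrap(1.7819 − -2.0944) = -2.4069; ω₁ = Δθ/dt₁ = -4.8138
distance = √((-2.5−-1)² + (5−-2)²) = 7.1589; v₂ = distance/dt₂ = 2.8636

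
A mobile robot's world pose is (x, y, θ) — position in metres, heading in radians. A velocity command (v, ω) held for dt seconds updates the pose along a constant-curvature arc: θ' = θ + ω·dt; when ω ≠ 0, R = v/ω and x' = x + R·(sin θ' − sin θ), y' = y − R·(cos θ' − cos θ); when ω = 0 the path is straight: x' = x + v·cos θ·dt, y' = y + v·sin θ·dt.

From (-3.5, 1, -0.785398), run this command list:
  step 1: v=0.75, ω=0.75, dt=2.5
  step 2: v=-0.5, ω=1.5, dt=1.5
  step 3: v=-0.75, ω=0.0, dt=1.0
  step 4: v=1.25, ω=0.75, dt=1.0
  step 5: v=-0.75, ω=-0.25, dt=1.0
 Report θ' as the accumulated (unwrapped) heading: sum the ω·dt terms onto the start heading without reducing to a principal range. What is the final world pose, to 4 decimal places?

step 1: θ'=1.0896 (R=1.0000) → pose (-1.9065, 1.2443, 1.0896)
step 2: θ'=3.3396 (R=-0.3333) → pose (-1.5454, 0.7632, 3.3396)
step 3: θ'=3.3396 (straight) → pose (-0.8101, 0.9107, 3.3396)
step 4: θ'=4.0896 (R=1.6667) → pose (-1.8359, 0.2488, 4.0896)
step 5: θ'=3.8396 (R=3.0000) → pose (-1.3273, 0.7972, 3.8396)

(-1.3273, 0.7972, 3.8396)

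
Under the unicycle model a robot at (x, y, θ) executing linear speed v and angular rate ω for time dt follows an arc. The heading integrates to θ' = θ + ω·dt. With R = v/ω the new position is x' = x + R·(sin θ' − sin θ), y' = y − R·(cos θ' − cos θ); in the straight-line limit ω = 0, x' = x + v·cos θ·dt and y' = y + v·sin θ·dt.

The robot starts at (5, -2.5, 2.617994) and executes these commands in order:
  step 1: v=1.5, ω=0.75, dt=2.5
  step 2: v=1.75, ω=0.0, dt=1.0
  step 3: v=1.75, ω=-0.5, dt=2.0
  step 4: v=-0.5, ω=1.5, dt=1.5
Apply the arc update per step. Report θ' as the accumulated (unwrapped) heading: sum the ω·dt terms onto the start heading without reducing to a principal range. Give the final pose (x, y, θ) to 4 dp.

(-0.4876, -7.4304, 5.7430)

step 1: θ'=4.4930 (R=2.0000) → pose (2.0479, -3.7968, 4.4930)
step 2: θ'=4.4930 (straight) → pose (1.6671, -5.5048, 4.4930)
step 3: θ'=3.4930 (R=-3.5000) → pose (-0.5443, -8.0292, 3.4930)
step 4: θ'=5.7430 (R=-0.3333) → pose (-0.4876, -7.4304, 5.7430)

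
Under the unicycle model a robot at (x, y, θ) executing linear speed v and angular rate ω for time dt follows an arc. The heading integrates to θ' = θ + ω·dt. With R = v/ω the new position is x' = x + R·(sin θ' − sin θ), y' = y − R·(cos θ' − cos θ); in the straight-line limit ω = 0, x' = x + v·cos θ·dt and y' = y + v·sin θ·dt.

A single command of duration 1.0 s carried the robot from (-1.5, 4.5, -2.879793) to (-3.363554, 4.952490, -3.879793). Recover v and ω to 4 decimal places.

Δθ = -3.879793 − -2.879793 = -1.000000
ω = Δθ/dt = -1.000000/1.0 = -1.0000
R = Δx/(sin θ' − sin θ) = -2.0000
v = R·ω = -2.0000·-1.0000 = 2.0000

v = 2.0000, ω = -1.0000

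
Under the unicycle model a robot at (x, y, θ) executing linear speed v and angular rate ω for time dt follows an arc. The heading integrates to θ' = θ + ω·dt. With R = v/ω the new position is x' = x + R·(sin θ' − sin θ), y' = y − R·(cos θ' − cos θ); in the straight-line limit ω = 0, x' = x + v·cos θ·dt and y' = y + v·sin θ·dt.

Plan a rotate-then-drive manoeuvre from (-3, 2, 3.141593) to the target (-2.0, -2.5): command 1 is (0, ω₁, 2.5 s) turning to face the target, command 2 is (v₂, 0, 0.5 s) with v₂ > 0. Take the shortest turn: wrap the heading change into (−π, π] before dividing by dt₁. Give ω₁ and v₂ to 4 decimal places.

heading to target = atan2(-2.5−2, -2−-3) = -1.3521
Δθ = wrap(-1.3521 − 3.1416) = 1.7895; ω₁ = Δθ/dt₁ = 0.7158
distance = √((-2−-3)² + (-2.5−2)²) = 4.6098; v₂ = distance/dt₂ = 9.2195

ω₁ = 0.7158, v₂ = 9.2195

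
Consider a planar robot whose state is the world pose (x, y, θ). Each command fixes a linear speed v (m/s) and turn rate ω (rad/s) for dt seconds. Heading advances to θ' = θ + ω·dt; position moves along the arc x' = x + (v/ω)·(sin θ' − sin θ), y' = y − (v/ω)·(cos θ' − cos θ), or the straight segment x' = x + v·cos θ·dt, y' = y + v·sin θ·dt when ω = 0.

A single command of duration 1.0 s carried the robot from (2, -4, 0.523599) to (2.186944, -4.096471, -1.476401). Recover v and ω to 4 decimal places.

v = 0.2500, ω = -2.0000

Δθ = -1.476401 − 0.523599 = -2.000000
ω = Δθ/dt = -2.000000/1.0 = -2.0000
R = Δx/(sin θ' − sin θ) = -0.1250
v = R·ω = -0.1250·-2.0000 = 0.2500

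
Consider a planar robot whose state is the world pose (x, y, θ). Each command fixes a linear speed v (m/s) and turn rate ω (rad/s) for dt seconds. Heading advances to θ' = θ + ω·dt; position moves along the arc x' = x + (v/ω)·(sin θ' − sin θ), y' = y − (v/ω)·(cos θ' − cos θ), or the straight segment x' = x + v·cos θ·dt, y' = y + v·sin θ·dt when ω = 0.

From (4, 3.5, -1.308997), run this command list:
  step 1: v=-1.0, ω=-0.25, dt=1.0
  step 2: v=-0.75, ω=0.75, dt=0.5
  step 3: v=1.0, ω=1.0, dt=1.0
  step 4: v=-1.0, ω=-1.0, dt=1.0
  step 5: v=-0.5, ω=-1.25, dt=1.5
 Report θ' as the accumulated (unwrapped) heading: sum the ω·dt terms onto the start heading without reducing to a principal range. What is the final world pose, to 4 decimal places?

step 1: θ'=-1.5590 (R=4.0000) → pose (3.8640, 4.4881, -1.5590)
step 2: θ'=-1.1840 (R=-1.0000) → pose (3.7902, 4.8535, -1.1840)
step 3: θ'=-0.1840 (R=1.0000) → pose (4.5333, 4.2476, -0.1840)
step 4: θ'=-1.1840 (R=1.0000) → pose (3.7902, 4.8535, -1.1840)
step 5: θ'=-3.0590 (R=0.4000) → pose (4.1276, 5.4030, -3.0590)

(4.1276, 5.4030, -3.0590)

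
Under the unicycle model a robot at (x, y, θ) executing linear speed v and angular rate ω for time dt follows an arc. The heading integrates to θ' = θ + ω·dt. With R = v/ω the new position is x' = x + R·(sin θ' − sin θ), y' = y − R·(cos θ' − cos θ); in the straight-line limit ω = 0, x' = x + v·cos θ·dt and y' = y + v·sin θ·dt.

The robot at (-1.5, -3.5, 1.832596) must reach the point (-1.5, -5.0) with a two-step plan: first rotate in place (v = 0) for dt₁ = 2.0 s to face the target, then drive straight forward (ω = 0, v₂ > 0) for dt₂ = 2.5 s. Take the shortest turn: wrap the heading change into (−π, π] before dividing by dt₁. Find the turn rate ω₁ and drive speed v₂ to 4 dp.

ω₁ = 1.4399, v₂ = 0.6000

heading to target = atan2(-5−-3.5, -1.5−-1.5) = -1.5708
Δθ = wrap(-1.5708 − 1.8326) = 2.8798; ω₁ = Δθ/dt₁ = 1.4399
distance = √((-1.5−-1.5)² + (-5−-3.5)²) = 1.5000; v₂ = distance/dt₂ = 0.6000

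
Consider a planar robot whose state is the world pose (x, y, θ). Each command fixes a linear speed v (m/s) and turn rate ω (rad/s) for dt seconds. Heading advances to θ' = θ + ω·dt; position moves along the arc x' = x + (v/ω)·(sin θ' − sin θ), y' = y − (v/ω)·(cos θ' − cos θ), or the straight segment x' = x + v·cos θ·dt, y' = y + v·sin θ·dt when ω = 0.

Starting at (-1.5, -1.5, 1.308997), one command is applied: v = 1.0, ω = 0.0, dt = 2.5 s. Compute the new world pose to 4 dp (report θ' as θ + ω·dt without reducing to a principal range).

(-0.8530, 0.9148, 1.3090)

θ' = 1.3090 + 0.0·2.5 = 1.3090
ω = 0 → straight: x' = -1.5 + 1.0·cos(1.3090)·2.5 = -0.8530
y' = -1.5 + 1.0·sin(1.3090)·2.5 = 0.9148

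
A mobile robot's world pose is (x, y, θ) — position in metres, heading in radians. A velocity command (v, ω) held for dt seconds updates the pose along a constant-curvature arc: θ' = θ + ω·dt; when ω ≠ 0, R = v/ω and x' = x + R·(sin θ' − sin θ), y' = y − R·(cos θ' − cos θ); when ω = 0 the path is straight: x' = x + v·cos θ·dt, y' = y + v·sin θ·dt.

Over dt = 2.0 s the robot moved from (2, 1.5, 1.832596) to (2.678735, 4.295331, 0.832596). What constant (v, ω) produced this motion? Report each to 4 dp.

v = 1.5000, ω = -0.5000

Δθ = 0.832596 − 1.832596 = -1.000000
ω = Δθ/dt = -1.000000/2.0 = -0.5000
R = −Δy/(cos θ' − cos θ) = -3.0000
v = R·ω = -3.0000·-0.5000 = 1.5000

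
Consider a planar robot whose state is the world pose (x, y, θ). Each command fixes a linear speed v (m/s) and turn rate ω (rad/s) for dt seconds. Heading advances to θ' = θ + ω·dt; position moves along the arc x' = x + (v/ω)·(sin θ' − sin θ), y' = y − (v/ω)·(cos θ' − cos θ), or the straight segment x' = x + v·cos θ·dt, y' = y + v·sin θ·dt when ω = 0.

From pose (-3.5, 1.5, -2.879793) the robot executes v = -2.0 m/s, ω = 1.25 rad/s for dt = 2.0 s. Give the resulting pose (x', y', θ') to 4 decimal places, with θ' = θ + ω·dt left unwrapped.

θ' = -2.8798 + 1.25·2.0 = -0.3798
R = v/ω = -2.0/1.25 = -1.6000
x' = -3.5 + -1.6000·(sin -0.3798 − sin -2.8798) = -3.3209
y' = 1.5 − -1.6000·(cos -0.3798 − cos -2.8798) = 4.5315

(-3.3209, 4.5315, -0.3798)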